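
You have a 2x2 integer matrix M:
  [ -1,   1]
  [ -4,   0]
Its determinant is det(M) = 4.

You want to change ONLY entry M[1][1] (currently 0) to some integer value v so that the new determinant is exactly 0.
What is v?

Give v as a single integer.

det is linear in entry M[1][1]: det = old_det + (v - 0) * C_11
Cofactor C_11 = -1
Want det = 0: 4 + (v - 0) * -1 = 0
  (v - 0) = -4 / -1 = 4
  v = 0 + (4) = 4

Answer: 4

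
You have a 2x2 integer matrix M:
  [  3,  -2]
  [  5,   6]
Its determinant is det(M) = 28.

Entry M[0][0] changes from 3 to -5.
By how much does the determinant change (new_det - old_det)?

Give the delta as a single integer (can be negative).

Answer: -48

Derivation:
Cofactor C_00 = 6
Entry delta = -5 - 3 = -8
Det delta = entry_delta * cofactor = -8 * 6 = -48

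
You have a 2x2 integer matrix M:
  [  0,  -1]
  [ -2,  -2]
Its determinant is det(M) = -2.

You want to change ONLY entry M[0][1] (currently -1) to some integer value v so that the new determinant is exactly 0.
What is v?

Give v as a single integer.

det is linear in entry M[0][1]: det = old_det + (v - -1) * C_01
Cofactor C_01 = 2
Want det = 0: -2 + (v - -1) * 2 = 0
  (v - -1) = 2 / 2 = 1
  v = -1 + (1) = 0

Answer: 0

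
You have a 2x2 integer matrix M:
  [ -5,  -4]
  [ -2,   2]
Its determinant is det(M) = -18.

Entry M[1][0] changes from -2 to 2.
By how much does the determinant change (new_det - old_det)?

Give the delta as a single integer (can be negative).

Answer: 16

Derivation:
Cofactor C_10 = 4
Entry delta = 2 - -2 = 4
Det delta = entry_delta * cofactor = 4 * 4 = 16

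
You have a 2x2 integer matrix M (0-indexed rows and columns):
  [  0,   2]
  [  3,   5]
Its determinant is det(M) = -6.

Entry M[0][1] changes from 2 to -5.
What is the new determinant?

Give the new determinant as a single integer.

det is linear in row 0: changing M[0][1] by delta changes det by delta * cofactor(0,1).
Cofactor C_01 = (-1)^(0+1) * minor(0,1) = -3
Entry delta = -5 - 2 = -7
Det delta = -7 * -3 = 21
New det = -6 + 21 = 15

Answer: 15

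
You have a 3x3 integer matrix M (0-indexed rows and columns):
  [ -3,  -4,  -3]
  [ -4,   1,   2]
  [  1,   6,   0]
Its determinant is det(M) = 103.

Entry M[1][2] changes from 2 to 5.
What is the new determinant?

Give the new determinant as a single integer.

det is linear in row 1: changing M[1][2] by delta changes det by delta * cofactor(1,2).
Cofactor C_12 = (-1)^(1+2) * minor(1,2) = 14
Entry delta = 5 - 2 = 3
Det delta = 3 * 14 = 42
New det = 103 + 42 = 145

Answer: 145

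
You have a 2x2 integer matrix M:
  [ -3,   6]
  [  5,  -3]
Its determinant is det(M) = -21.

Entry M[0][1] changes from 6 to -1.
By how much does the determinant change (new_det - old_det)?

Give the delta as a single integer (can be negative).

Answer: 35

Derivation:
Cofactor C_01 = -5
Entry delta = -1 - 6 = -7
Det delta = entry_delta * cofactor = -7 * -5 = 35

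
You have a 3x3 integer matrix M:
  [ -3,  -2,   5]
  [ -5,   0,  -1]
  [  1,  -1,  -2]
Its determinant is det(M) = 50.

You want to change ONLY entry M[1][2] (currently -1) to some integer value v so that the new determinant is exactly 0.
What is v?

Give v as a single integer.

Answer: 9

Derivation:
det is linear in entry M[1][2]: det = old_det + (v - -1) * C_12
Cofactor C_12 = -5
Want det = 0: 50 + (v - -1) * -5 = 0
  (v - -1) = -50 / -5 = 10
  v = -1 + (10) = 9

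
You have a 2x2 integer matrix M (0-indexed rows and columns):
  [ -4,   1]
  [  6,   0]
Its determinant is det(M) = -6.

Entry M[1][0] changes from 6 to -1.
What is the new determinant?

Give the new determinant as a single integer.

Answer: 1

Derivation:
det is linear in row 1: changing M[1][0] by delta changes det by delta * cofactor(1,0).
Cofactor C_10 = (-1)^(1+0) * minor(1,0) = -1
Entry delta = -1 - 6 = -7
Det delta = -7 * -1 = 7
New det = -6 + 7 = 1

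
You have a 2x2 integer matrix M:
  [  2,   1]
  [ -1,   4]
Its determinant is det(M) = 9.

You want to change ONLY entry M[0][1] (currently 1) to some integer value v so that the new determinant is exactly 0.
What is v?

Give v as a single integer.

det is linear in entry M[0][1]: det = old_det + (v - 1) * C_01
Cofactor C_01 = 1
Want det = 0: 9 + (v - 1) * 1 = 0
  (v - 1) = -9 / 1 = -9
  v = 1 + (-9) = -8

Answer: -8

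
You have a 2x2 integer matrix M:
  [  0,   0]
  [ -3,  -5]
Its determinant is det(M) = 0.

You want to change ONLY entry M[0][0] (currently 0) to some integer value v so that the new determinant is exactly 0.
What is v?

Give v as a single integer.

det is linear in entry M[0][0]: det = old_det + (v - 0) * C_00
Cofactor C_00 = -5
Want det = 0: 0 + (v - 0) * -5 = 0
  (v - 0) = 0 / -5 = 0
  v = 0 + (0) = 0

Answer: 0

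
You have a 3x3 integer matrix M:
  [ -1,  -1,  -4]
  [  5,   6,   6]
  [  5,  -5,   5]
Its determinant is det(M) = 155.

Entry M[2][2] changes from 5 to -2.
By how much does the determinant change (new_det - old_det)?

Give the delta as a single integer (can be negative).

Cofactor C_22 = -1
Entry delta = -2 - 5 = -7
Det delta = entry_delta * cofactor = -7 * -1 = 7

Answer: 7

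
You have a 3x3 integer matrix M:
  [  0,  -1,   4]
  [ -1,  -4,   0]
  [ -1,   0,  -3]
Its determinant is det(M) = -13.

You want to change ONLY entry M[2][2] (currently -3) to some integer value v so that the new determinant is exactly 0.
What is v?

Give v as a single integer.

Answer: -16

Derivation:
det is linear in entry M[2][2]: det = old_det + (v - -3) * C_22
Cofactor C_22 = -1
Want det = 0: -13 + (v - -3) * -1 = 0
  (v - -3) = 13 / -1 = -13
  v = -3 + (-13) = -16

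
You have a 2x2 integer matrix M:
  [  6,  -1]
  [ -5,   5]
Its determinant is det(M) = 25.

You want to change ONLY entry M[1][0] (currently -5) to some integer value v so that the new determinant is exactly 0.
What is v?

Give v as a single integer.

det is linear in entry M[1][0]: det = old_det + (v - -5) * C_10
Cofactor C_10 = 1
Want det = 0: 25 + (v - -5) * 1 = 0
  (v - -5) = -25 / 1 = -25
  v = -5 + (-25) = -30

Answer: -30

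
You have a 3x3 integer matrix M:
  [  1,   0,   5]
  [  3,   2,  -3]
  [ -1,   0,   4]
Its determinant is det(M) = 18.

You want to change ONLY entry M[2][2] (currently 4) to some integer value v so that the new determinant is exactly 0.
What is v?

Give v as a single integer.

det is linear in entry M[2][2]: det = old_det + (v - 4) * C_22
Cofactor C_22 = 2
Want det = 0: 18 + (v - 4) * 2 = 0
  (v - 4) = -18 / 2 = -9
  v = 4 + (-9) = -5

Answer: -5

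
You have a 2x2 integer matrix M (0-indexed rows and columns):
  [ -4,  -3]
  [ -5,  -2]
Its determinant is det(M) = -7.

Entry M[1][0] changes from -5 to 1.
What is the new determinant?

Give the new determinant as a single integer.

det is linear in row 1: changing M[1][0] by delta changes det by delta * cofactor(1,0).
Cofactor C_10 = (-1)^(1+0) * minor(1,0) = 3
Entry delta = 1 - -5 = 6
Det delta = 6 * 3 = 18
New det = -7 + 18 = 11

Answer: 11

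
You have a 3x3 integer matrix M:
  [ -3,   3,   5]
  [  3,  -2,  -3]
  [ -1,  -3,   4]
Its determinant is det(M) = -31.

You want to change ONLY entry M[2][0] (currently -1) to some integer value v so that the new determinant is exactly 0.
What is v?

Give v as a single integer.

det is linear in entry M[2][0]: det = old_det + (v - -1) * C_20
Cofactor C_20 = 1
Want det = 0: -31 + (v - -1) * 1 = 0
  (v - -1) = 31 / 1 = 31
  v = -1 + (31) = 30

Answer: 30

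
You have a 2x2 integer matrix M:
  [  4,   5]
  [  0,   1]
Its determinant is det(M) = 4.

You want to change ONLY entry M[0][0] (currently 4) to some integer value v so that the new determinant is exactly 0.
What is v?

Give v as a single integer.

det is linear in entry M[0][0]: det = old_det + (v - 4) * C_00
Cofactor C_00 = 1
Want det = 0: 4 + (v - 4) * 1 = 0
  (v - 4) = -4 / 1 = -4
  v = 4 + (-4) = 0

Answer: 0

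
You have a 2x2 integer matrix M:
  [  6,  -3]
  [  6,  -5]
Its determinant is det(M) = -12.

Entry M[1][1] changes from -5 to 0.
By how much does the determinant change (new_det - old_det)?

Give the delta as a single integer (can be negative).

Answer: 30

Derivation:
Cofactor C_11 = 6
Entry delta = 0 - -5 = 5
Det delta = entry_delta * cofactor = 5 * 6 = 30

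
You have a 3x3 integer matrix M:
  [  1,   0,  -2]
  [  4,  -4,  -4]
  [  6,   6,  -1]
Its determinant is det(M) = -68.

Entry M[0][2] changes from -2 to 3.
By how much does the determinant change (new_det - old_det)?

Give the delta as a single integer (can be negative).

Answer: 240

Derivation:
Cofactor C_02 = 48
Entry delta = 3 - -2 = 5
Det delta = entry_delta * cofactor = 5 * 48 = 240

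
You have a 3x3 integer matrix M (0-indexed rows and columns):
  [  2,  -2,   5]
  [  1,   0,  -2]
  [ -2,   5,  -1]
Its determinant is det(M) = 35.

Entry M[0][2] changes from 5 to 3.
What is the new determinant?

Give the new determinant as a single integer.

Answer: 25

Derivation:
det is linear in row 0: changing M[0][2] by delta changes det by delta * cofactor(0,2).
Cofactor C_02 = (-1)^(0+2) * minor(0,2) = 5
Entry delta = 3 - 5 = -2
Det delta = -2 * 5 = -10
New det = 35 + -10 = 25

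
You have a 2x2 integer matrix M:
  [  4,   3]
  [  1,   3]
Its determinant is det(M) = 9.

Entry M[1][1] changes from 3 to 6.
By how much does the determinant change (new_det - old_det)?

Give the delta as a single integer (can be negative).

Answer: 12

Derivation:
Cofactor C_11 = 4
Entry delta = 6 - 3 = 3
Det delta = entry_delta * cofactor = 3 * 4 = 12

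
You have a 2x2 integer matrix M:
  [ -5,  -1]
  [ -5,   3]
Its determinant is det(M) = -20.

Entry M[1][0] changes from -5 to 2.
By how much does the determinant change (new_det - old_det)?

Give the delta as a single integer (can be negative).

Answer: 7

Derivation:
Cofactor C_10 = 1
Entry delta = 2 - -5 = 7
Det delta = entry_delta * cofactor = 7 * 1 = 7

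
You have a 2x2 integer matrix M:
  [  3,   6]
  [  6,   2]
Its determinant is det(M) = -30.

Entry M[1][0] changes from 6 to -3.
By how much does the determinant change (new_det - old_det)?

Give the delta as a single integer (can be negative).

Cofactor C_10 = -6
Entry delta = -3 - 6 = -9
Det delta = entry_delta * cofactor = -9 * -6 = 54

Answer: 54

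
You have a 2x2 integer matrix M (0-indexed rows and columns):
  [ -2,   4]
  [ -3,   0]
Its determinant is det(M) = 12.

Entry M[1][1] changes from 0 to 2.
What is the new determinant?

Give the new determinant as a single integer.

det is linear in row 1: changing M[1][1] by delta changes det by delta * cofactor(1,1).
Cofactor C_11 = (-1)^(1+1) * minor(1,1) = -2
Entry delta = 2 - 0 = 2
Det delta = 2 * -2 = -4
New det = 12 + -4 = 8

Answer: 8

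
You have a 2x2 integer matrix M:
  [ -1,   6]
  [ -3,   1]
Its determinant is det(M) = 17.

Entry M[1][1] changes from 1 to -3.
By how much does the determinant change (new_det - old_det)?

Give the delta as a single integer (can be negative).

Cofactor C_11 = -1
Entry delta = -3 - 1 = -4
Det delta = entry_delta * cofactor = -4 * -1 = 4

Answer: 4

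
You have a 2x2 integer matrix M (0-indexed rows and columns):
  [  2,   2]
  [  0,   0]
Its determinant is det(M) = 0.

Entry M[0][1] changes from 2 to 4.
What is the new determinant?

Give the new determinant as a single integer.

det is linear in row 0: changing M[0][1] by delta changes det by delta * cofactor(0,1).
Cofactor C_01 = (-1)^(0+1) * minor(0,1) = 0
Entry delta = 4 - 2 = 2
Det delta = 2 * 0 = 0
New det = 0 + 0 = 0

Answer: 0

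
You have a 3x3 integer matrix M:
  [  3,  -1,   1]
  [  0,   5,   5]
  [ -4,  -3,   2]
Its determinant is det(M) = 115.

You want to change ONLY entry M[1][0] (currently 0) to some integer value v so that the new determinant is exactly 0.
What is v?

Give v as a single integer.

det is linear in entry M[1][0]: det = old_det + (v - 0) * C_10
Cofactor C_10 = -1
Want det = 0: 115 + (v - 0) * -1 = 0
  (v - 0) = -115 / -1 = 115
  v = 0 + (115) = 115

Answer: 115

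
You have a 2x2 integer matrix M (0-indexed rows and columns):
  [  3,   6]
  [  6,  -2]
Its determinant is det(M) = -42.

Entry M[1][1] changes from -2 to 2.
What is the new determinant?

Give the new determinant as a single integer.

Answer: -30

Derivation:
det is linear in row 1: changing M[1][1] by delta changes det by delta * cofactor(1,1).
Cofactor C_11 = (-1)^(1+1) * minor(1,1) = 3
Entry delta = 2 - -2 = 4
Det delta = 4 * 3 = 12
New det = -42 + 12 = -30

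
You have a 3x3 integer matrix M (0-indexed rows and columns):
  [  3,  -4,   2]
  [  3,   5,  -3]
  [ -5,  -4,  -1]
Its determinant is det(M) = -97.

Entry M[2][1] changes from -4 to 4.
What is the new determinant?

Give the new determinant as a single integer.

det is linear in row 2: changing M[2][1] by delta changes det by delta * cofactor(2,1).
Cofactor C_21 = (-1)^(2+1) * minor(2,1) = 15
Entry delta = 4 - -4 = 8
Det delta = 8 * 15 = 120
New det = -97 + 120 = 23

Answer: 23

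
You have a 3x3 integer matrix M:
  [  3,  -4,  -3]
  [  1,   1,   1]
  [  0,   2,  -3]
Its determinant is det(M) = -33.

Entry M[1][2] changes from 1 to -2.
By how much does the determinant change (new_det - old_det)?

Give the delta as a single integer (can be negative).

Cofactor C_12 = -6
Entry delta = -2 - 1 = -3
Det delta = entry_delta * cofactor = -3 * -6 = 18

Answer: 18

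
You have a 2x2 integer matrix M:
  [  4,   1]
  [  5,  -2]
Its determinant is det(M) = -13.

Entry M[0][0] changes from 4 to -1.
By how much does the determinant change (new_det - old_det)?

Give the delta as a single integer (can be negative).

Cofactor C_00 = -2
Entry delta = -1 - 4 = -5
Det delta = entry_delta * cofactor = -5 * -2 = 10

Answer: 10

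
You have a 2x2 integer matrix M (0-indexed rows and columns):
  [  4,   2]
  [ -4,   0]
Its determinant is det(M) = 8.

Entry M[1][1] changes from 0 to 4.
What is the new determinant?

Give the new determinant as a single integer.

Answer: 24

Derivation:
det is linear in row 1: changing M[1][1] by delta changes det by delta * cofactor(1,1).
Cofactor C_11 = (-1)^(1+1) * minor(1,1) = 4
Entry delta = 4 - 0 = 4
Det delta = 4 * 4 = 16
New det = 8 + 16 = 24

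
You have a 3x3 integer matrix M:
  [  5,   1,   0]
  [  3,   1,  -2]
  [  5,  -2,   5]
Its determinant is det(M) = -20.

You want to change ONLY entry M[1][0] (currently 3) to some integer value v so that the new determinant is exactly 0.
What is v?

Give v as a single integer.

det is linear in entry M[1][0]: det = old_det + (v - 3) * C_10
Cofactor C_10 = -5
Want det = 0: -20 + (v - 3) * -5 = 0
  (v - 3) = 20 / -5 = -4
  v = 3 + (-4) = -1

Answer: -1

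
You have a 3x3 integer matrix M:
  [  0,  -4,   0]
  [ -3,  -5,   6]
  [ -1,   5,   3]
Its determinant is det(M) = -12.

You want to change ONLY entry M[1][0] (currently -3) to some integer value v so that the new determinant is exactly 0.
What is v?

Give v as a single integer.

Answer: -2

Derivation:
det is linear in entry M[1][0]: det = old_det + (v - -3) * C_10
Cofactor C_10 = 12
Want det = 0: -12 + (v - -3) * 12 = 0
  (v - -3) = 12 / 12 = 1
  v = -3 + (1) = -2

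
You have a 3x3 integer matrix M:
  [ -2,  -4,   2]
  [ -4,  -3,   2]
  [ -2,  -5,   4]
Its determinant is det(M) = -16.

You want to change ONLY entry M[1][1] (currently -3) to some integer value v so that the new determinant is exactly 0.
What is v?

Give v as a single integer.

Answer: -7

Derivation:
det is linear in entry M[1][1]: det = old_det + (v - -3) * C_11
Cofactor C_11 = -4
Want det = 0: -16 + (v - -3) * -4 = 0
  (v - -3) = 16 / -4 = -4
  v = -3 + (-4) = -7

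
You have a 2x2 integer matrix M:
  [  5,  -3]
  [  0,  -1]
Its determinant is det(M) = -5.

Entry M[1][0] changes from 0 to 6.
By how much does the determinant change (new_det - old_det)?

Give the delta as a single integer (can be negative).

Answer: 18

Derivation:
Cofactor C_10 = 3
Entry delta = 6 - 0 = 6
Det delta = entry_delta * cofactor = 6 * 3 = 18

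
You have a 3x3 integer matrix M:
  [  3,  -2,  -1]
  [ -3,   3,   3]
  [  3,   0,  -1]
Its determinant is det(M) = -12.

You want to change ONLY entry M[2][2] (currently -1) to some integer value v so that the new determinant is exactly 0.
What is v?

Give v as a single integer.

det is linear in entry M[2][2]: det = old_det + (v - -1) * C_22
Cofactor C_22 = 3
Want det = 0: -12 + (v - -1) * 3 = 0
  (v - -1) = 12 / 3 = 4
  v = -1 + (4) = 3

Answer: 3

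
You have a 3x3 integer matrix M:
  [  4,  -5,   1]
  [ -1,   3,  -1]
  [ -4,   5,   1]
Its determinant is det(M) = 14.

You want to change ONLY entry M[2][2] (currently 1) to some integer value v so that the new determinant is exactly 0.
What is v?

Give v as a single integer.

det is linear in entry M[2][2]: det = old_det + (v - 1) * C_22
Cofactor C_22 = 7
Want det = 0: 14 + (v - 1) * 7 = 0
  (v - 1) = -14 / 7 = -2
  v = 1 + (-2) = -1

Answer: -1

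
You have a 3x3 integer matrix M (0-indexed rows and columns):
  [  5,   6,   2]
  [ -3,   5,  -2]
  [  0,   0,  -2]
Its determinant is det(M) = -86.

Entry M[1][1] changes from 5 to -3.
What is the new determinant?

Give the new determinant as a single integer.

Answer: -6

Derivation:
det is linear in row 1: changing M[1][1] by delta changes det by delta * cofactor(1,1).
Cofactor C_11 = (-1)^(1+1) * minor(1,1) = -10
Entry delta = -3 - 5 = -8
Det delta = -8 * -10 = 80
New det = -86 + 80 = -6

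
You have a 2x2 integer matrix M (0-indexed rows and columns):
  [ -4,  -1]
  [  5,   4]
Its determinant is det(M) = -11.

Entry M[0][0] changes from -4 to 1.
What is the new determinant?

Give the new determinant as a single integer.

det is linear in row 0: changing M[0][0] by delta changes det by delta * cofactor(0,0).
Cofactor C_00 = (-1)^(0+0) * minor(0,0) = 4
Entry delta = 1 - -4 = 5
Det delta = 5 * 4 = 20
New det = -11 + 20 = 9

Answer: 9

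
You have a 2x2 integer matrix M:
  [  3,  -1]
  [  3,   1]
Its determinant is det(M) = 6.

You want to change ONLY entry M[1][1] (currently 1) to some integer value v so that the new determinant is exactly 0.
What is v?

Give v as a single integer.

Answer: -1

Derivation:
det is linear in entry M[1][1]: det = old_det + (v - 1) * C_11
Cofactor C_11 = 3
Want det = 0: 6 + (v - 1) * 3 = 0
  (v - 1) = -6 / 3 = -2
  v = 1 + (-2) = -1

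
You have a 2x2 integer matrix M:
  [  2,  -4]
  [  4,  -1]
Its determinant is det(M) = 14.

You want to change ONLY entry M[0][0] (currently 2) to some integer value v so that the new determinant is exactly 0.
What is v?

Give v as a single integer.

det is linear in entry M[0][0]: det = old_det + (v - 2) * C_00
Cofactor C_00 = -1
Want det = 0: 14 + (v - 2) * -1 = 0
  (v - 2) = -14 / -1 = 14
  v = 2 + (14) = 16

Answer: 16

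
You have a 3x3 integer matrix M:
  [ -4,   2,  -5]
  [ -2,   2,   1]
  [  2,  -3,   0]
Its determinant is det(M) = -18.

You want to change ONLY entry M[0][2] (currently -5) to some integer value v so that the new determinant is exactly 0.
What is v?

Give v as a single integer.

Answer: 4

Derivation:
det is linear in entry M[0][2]: det = old_det + (v - -5) * C_02
Cofactor C_02 = 2
Want det = 0: -18 + (v - -5) * 2 = 0
  (v - -5) = 18 / 2 = 9
  v = -5 + (9) = 4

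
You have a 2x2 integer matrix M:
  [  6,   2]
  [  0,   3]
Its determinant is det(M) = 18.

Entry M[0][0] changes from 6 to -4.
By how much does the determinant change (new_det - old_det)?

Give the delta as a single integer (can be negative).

Answer: -30

Derivation:
Cofactor C_00 = 3
Entry delta = -4 - 6 = -10
Det delta = entry_delta * cofactor = -10 * 3 = -30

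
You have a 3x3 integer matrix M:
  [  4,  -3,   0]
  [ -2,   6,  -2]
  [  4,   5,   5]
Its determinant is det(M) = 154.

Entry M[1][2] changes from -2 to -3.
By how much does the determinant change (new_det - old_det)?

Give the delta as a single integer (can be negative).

Answer: 32

Derivation:
Cofactor C_12 = -32
Entry delta = -3 - -2 = -1
Det delta = entry_delta * cofactor = -1 * -32 = 32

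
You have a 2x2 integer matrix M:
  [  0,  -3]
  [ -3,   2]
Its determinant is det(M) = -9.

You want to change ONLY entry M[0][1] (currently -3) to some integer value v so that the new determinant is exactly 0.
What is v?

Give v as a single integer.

Answer: 0

Derivation:
det is linear in entry M[0][1]: det = old_det + (v - -3) * C_01
Cofactor C_01 = 3
Want det = 0: -9 + (v - -3) * 3 = 0
  (v - -3) = 9 / 3 = 3
  v = -3 + (3) = 0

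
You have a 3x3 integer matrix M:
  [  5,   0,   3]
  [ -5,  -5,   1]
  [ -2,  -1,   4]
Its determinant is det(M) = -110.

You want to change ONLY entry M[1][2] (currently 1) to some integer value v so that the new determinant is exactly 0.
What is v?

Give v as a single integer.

det is linear in entry M[1][2]: det = old_det + (v - 1) * C_12
Cofactor C_12 = 5
Want det = 0: -110 + (v - 1) * 5 = 0
  (v - 1) = 110 / 5 = 22
  v = 1 + (22) = 23

Answer: 23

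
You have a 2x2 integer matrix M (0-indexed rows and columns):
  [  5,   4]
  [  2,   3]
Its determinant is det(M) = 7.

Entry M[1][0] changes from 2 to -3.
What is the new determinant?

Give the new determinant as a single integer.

Answer: 27

Derivation:
det is linear in row 1: changing M[1][0] by delta changes det by delta * cofactor(1,0).
Cofactor C_10 = (-1)^(1+0) * minor(1,0) = -4
Entry delta = -3 - 2 = -5
Det delta = -5 * -4 = 20
New det = 7 + 20 = 27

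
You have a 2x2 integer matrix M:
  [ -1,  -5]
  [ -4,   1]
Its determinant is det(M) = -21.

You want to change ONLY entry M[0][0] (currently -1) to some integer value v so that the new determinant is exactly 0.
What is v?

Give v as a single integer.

det is linear in entry M[0][0]: det = old_det + (v - -1) * C_00
Cofactor C_00 = 1
Want det = 0: -21 + (v - -1) * 1 = 0
  (v - -1) = 21 / 1 = 21
  v = -1 + (21) = 20

Answer: 20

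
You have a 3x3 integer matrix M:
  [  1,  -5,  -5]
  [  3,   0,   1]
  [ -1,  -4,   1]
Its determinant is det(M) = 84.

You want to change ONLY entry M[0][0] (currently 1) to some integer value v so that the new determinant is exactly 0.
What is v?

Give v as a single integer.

Answer: -20

Derivation:
det is linear in entry M[0][0]: det = old_det + (v - 1) * C_00
Cofactor C_00 = 4
Want det = 0: 84 + (v - 1) * 4 = 0
  (v - 1) = -84 / 4 = -21
  v = 1 + (-21) = -20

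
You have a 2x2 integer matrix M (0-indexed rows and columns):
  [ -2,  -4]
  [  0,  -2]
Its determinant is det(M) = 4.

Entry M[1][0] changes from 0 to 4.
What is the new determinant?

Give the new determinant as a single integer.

det is linear in row 1: changing M[1][0] by delta changes det by delta * cofactor(1,0).
Cofactor C_10 = (-1)^(1+0) * minor(1,0) = 4
Entry delta = 4 - 0 = 4
Det delta = 4 * 4 = 16
New det = 4 + 16 = 20

Answer: 20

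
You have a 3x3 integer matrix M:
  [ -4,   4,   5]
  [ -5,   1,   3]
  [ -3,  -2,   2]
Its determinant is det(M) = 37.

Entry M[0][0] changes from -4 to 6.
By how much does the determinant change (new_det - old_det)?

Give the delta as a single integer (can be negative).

Answer: 80

Derivation:
Cofactor C_00 = 8
Entry delta = 6 - -4 = 10
Det delta = entry_delta * cofactor = 10 * 8 = 80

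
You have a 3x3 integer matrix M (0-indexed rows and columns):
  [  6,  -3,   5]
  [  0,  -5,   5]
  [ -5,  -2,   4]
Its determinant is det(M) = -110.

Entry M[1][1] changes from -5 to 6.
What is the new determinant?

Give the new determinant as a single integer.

Answer: 429

Derivation:
det is linear in row 1: changing M[1][1] by delta changes det by delta * cofactor(1,1).
Cofactor C_11 = (-1)^(1+1) * minor(1,1) = 49
Entry delta = 6 - -5 = 11
Det delta = 11 * 49 = 539
New det = -110 + 539 = 429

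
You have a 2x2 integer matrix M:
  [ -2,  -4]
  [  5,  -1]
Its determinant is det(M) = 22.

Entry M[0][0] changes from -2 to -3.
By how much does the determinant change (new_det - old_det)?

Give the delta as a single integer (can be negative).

Answer: 1

Derivation:
Cofactor C_00 = -1
Entry delta = -3 - -2 = -1
Det delta = entry_delta * cofactor = -1 * -1 = 1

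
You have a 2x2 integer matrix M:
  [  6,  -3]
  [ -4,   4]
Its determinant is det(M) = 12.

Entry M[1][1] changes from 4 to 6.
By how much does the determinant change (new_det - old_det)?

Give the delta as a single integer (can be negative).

Answer: 12

Derivation:
Cofactor C_11 = 6
Entry delta = 6 - 4 = 2
Det delta = entry_delta * cofactor = 2 * 6 = 12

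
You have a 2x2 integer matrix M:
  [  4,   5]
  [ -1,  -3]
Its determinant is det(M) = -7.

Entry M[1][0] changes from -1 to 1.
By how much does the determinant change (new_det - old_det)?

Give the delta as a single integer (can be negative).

Cofactor C_10 = -5
Entry delta = 1 - -1 = 2
Det delta = entry_delta * cofactor = 2 * -5 = -10

Answer: -10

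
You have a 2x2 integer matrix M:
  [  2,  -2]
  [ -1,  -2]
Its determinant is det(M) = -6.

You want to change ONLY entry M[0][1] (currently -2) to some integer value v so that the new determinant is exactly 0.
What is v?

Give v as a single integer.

Answer: 4

Derivation:
det is linear in entry M[0][1]: det = old_det + (v - -2) * C_01
Cofactor C_01 = 1
Want det = 0: -6 + (v - -2) * 1 = 0
  (v - -2) = 6 / 1 = 6
  v = -2 + (6) = 4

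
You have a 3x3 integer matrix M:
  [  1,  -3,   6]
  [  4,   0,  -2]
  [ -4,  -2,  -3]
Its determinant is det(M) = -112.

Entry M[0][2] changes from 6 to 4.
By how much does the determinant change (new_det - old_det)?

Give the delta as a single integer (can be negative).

Cofactor C_02 = -8
Entry delta = 4 - 6 = -2
Det delta = entry_delta * cofactor = -2 * -8 = 16

Answer: 16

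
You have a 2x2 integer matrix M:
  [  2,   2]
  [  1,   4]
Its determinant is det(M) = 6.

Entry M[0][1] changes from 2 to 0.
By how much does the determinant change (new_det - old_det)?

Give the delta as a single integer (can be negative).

Answer: 2

Derivation:
Cofactor C_01 = -1
Entry delta = 0 - 2 = -2
Det delta = entry_delta * cofactor = -2 * -1 = 2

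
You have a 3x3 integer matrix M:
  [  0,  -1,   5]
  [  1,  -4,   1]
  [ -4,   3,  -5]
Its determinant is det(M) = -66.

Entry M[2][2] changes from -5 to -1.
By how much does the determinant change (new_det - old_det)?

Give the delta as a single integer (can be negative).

Cofactor C_22 = 1
Entry delta = -1 - -5 = 4
Det delta = entry_delta * cofactor = 4 * 1 = 4

Answer: 4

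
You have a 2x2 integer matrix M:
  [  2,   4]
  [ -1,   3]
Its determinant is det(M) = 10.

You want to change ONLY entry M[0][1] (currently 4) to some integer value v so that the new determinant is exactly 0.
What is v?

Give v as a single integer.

Answer: -6

Derivation:
det is linear in entry M[0][1]: det = old_det + (v - 4) * C_01
Cofactor C_01 = 1
Want det = 0: 10 + (v - 4) * 1 = 0
  (v - 4) = -10 / 1 = -10
  v = 4 + (-10) = -6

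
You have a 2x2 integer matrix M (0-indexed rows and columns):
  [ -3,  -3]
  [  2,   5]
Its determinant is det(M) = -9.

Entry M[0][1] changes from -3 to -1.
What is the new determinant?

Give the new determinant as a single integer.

Answer: -13

Derivation:
det is linear in row 0: changing M[0][1] by delta changes det by delta * cofactor(0,1).
Cofactor C_01 = (-1)^(0+1) * minor(0,1) = -2
Entry delta = -1 - -3 = 2
Det delta = 2 * -2 = -4
New det = -9 + -4 = -13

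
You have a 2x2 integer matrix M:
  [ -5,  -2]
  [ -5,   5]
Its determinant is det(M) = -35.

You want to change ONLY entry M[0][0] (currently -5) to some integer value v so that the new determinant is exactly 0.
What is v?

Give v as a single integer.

Answer: 2

Derivation:
det is linear in entry M[0][0]: det = old_det + (v - -5) * C_00
Cofactor C_00 = 5
Want det = 0: -35 + (v - -5) * 5 = 0
  (v - -5) = 35 / 5 = 7
  v = -5 + (7) = 2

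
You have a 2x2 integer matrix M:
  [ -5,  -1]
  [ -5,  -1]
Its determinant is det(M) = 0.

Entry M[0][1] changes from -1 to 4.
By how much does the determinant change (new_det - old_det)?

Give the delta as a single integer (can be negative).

Cofactor C_01 = 5
Entry delta = 4 - -1 = 5
Det delta = entry_delta * cofactor = 5 * 5 = 25

Answer: 25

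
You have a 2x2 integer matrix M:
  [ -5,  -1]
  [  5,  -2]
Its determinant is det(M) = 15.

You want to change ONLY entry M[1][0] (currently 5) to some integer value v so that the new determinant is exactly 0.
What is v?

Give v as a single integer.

det is linear in entry M[1][0]: det = old_det + (v - 5) * C_10
Cofactor C_10 = 1
Want det = 0: 15 + (v - 5) * 1 = 0
  (v - 5) = -15 / 1 = -15
  v = 5 + (-15) = -10

Answer: -10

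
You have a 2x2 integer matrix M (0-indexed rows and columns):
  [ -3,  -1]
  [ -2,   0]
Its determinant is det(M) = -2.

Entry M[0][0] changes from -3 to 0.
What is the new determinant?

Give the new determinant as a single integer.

det is linear in row 0: changing M[0][0] by delta changes det by delta * cofactor(0,0).
Cofactor C_00 = (-1)^(0+0) * minor(0,0) = 0
Entry delta = 0 - -3 = 3
Det delta = 3 * 0 = 0
New det = -2 + 0 = -2

Answer: -2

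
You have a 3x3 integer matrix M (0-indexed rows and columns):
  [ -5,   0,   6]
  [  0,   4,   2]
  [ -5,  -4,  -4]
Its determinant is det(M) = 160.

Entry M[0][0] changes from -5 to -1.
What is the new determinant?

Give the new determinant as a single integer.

Answer: 128

Derivation:
det is linear in row 0: changing M[0][0] by delta changes det by delta * cofactor(0,0).
Cofactor C_00 = (-1)^(0+0) * minor(0,0) = -8
Entry delta = -1 - -5 = 4
Det delta = 4 * -8 = -32
New det = 160 + -32 = 128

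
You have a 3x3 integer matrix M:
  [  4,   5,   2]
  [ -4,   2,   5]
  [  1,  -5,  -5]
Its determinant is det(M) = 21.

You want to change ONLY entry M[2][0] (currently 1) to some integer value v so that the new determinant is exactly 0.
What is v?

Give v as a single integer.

Answer: 0

Derivation:
det is linear in entry M[2][0]: det = old_det + (v - 1) * C_20
Cofactor C_20 = 21
Want det = 0: 21 + (v - 1) * 21 = 0
  (v - 1) = -21 / 21 = -1
  v = 1 + (-1) = 0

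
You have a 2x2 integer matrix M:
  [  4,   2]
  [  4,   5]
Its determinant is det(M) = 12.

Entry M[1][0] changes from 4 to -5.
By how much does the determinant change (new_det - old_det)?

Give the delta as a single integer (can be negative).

Answer: 18

Derivation:
Cofactor C_10 = -2
Entry delta = -5 - 4 = -9
Det delta = entry_delta * cofactor = -9 * -2 = 18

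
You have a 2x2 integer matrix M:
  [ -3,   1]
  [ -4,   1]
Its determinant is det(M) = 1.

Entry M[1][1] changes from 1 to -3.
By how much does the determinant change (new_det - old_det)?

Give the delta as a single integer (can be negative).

Cofactor C_11 = -3
Entry delta = -3 - 1 = -4
Det delta = entry_delta * cofactor = -4 * -3 = 12

Answer: 12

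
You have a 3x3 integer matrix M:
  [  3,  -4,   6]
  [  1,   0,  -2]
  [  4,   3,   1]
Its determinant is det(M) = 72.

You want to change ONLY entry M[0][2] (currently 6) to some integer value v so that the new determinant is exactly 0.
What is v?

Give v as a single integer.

Answer: -18

Derivation:
det is linear in entry M[0][2]: det = old_det + (v - 6) * C_02
Cofactor C_02 = 3
Want det = 0: 72 + (v - 6) * 3 = 0
  (v - 6) = -72 / 3 = -24
  v = 6 + (-24) = -18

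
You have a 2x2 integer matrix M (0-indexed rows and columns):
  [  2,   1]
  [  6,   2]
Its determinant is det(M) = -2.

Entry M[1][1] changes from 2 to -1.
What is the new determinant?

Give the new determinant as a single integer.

Answer: -8

Derivation:
det is linear in row 1: changing M[1][1] by delta changes det by delta * cofactor(1,1).
Cofactor C_11 = (-1)^(1+1) * minor(1,1) = 2
Entry delta = -1 - 2 = -3
Det delta = -3 * 2 = -6
New det = -2 + -6 = -8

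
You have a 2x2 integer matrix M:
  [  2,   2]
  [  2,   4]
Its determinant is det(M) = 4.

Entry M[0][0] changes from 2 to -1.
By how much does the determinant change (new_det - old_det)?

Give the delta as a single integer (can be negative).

Answer: -12

Derivation:
Cofactor C_00 = 4
Entry delta = -1 - 2 = -3
Det delta = entry_delta * cofactor = -3 * 4 = -12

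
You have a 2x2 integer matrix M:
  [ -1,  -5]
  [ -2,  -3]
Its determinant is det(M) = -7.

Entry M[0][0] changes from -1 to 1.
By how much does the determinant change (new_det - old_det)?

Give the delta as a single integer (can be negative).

Answer: -6

Derivation:
Cofactor C_00 = -3
Entry delta = 1 - -1 = 2
Det delta = entry_delta * cofactor = 2 * -3 = -6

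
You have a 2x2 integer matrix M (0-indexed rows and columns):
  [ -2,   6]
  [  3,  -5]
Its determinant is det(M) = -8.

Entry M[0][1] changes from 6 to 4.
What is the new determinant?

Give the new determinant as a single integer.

det is linear in row 0: changing M[0][1] by delta changes det by delta * cofactor(0,1).
Cofactor C_01 = (-1)^(0+1) * minor(0,1) = -3
Entry delta = 4 - 6 = -2
Det delta = -2 * -3 = 6
New det = -8 + 6 = -2

Answer: -2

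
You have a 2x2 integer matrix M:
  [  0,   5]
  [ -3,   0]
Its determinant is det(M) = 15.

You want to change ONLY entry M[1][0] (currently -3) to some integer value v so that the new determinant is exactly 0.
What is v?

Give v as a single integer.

det is linear in entry M[1][0]: det = old_det + (v - -3) * C_10
Cofactor C_10 = -5
Want det = 0: 15 + (v - -3) * -5 = 0
  (v - -3) = -15 / -5 = 3
  v = -3 + (3) = 0

Answer: 0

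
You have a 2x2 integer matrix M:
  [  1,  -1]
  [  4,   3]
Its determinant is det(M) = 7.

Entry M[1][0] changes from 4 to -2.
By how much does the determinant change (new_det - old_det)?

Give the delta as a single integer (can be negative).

Answer: -6

Derivation:
Cofactor C_10 = 1
Entry delta = -2 - 4 = -6
Det delta = entry_delta * cofactor = -6 * 1 = -6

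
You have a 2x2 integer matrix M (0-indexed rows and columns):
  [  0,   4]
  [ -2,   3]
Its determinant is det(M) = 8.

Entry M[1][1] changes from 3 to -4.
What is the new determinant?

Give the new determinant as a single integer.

Answer: 8

Derivation:
det is linear in row 1: changing M[1][1] by delta changes det by delta * cofactor(1,1).
Cofactor C_11 = (-1)^(1+1) * minor(1,1) = 0
Entry delta = -4 - 3 = -7
Det delta = -7 * 0 = 0
New det = 8 + 0 = 8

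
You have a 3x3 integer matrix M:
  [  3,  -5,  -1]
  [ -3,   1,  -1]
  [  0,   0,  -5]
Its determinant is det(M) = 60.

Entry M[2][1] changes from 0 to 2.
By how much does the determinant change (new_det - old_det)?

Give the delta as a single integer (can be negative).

Answer: 12

Derivation:
Cofactor C_21 = 6
Entry delta = 2 - 0 = 2
Det delta = entry_delta * cofactor = 2 * 6 = 12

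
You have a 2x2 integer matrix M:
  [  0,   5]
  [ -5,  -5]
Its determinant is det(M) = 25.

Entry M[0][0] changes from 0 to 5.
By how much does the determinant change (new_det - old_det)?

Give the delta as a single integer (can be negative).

Cofactor C_00 = -5
Entry delta = 5 - 0 = 5
Det delta = entry_delta * cofactor = 5 * -5 = -25

Answer: -25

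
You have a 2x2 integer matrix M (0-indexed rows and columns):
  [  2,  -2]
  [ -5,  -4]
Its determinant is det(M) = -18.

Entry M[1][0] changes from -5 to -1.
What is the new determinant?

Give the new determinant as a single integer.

Answer: -10

Derivation:
det is linear in row 1: changing M[1][0] by delta changes det by delta * cofactor(1,0).
Cofactor C_10 = (-1)^(1+0) * minor(1,0) = 2
Entry delta = -1 - -5 = 4
Det delta = 4 * 2 = 8
New det = -18 + 8 = -10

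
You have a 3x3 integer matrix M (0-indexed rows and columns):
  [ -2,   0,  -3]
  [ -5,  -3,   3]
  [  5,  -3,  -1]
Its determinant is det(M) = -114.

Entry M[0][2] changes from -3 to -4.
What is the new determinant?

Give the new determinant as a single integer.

Answer: -144

Derivation:
det is linear in row 0: changing M[0][2] by delta changes det by delta * cofactor(0,2).
Cofactor C_02 = (-1)^(0+2) * minor(0,2) = 30
Entry delta = -4 - -3 = -1
Det delta = -1 * 30 = -30
New det = -114 + -30 = -144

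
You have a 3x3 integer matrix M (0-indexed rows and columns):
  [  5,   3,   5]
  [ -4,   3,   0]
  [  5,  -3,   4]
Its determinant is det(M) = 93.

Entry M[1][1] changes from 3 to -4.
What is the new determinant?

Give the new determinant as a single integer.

Answer: 128

Derivation:
det is linear in row 1: changing M[1][1] by delta changes det by delta * cofactor(1,1).
Cofactor C_11 = (-1)^(1+1) * minor(1,1) = -5
Entry delta = -4 - 3 = -7
Det delta = -7 * -5 = 35
New det = 93 + 35 = 128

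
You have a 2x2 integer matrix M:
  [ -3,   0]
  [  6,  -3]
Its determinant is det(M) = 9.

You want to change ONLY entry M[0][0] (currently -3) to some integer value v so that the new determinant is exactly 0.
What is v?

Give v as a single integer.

Answer: 0

Derivation:
det is linear in entry M[0][0]: det = old_det + (v - -3) * C_00
Cofactor C_00 = -3
Want det = 0: 9 + (v - -3) * -3 = 0
  (v - -3) = -9 / -3 = 3
  v = -3 + (3) = 0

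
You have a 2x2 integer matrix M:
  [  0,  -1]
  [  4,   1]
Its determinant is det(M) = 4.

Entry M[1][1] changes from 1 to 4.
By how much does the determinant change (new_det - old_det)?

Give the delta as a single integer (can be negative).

Answer: 0

Derivation:
Cofactor C_11 = 0
Entry delta = 4 - 1 = 3
Det delta = entry_delta * cofactor = 3 * 0 = 0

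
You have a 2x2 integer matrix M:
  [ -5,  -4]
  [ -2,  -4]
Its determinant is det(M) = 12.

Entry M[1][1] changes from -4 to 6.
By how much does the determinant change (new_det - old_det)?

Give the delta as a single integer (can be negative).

Answer: -50

Derivation:
Cofactor C_11 = -5
Entry delta = 6 - -4 = 10
Det delta = entry_delta * cofactor = 10 * -5 = -50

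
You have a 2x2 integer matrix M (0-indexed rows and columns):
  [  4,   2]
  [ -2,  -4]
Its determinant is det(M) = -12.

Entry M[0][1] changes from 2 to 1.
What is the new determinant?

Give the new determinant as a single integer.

Answer: -14

Derivation:
det is linear in row 0: changing M[0][1] by delta changes det by delta * cofactor(0,1).
Cofactor C_01 = (-1)^(0+1) * minor(0,1) = 2
Entry delta = 1 - 2 = -1
Det delta = -1 * 2 = -2
New det = -12 + -2 = -14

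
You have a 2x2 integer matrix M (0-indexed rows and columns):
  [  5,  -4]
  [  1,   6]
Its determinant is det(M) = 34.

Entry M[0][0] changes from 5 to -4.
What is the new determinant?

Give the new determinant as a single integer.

Answer: -20

Derivation:
det is linear in row 0: changing M[0][0] by delta changes det by delta * cofactor(0,0).
Cofactor C_00 = (-1)^(0+0) * minor(0,0) = 6
Entry delta = -4 - 5 = -9
Det delta = -9 * 6 = -54
New det = 34 + -54 = -20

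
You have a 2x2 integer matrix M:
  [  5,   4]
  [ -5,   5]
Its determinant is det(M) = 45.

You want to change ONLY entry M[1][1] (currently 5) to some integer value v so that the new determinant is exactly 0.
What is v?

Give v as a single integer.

det is linear in entry M[1][1]: det = old_det + (v - 5) * C_11
Cofactor C_11 = 5
Want det = 0: 45 + (v - 5) * 5 = 0
  (v - 5) = -45 / 5 = -9
  v = 5 + (-9) = -4

Answer: -4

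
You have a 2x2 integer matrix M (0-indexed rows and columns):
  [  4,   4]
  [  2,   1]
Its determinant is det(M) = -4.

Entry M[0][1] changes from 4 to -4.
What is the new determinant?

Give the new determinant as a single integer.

det is linear in row 0: changing M[0][1] by delta changes det by delta * cofactor(0,1).
Cofactor C_01 = (-1)^(0+1) * minor(0,1) = -2
Entry delta = -4 - 4 = -8
Det delta = -8 * -2 = 16
New det = -4 + 16 = 12

Answer: 12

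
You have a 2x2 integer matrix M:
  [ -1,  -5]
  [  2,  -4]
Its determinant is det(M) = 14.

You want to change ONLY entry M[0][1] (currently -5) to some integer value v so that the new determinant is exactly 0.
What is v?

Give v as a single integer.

Answer: 2

Derivation:
det is linear in entry M[0][1]: det = old_det + (v - -5) * C_01
Cofactor C_01 = -2
Want det = 0: 14 + (v - -5) * -2 = 0
  (v - -5) = -14 / -2 = 7
  v = -5 + (7) = 2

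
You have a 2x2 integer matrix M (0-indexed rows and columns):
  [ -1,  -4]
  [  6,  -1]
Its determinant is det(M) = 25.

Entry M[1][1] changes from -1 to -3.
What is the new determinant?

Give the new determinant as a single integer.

Answer: 27

Derivation:
det is linear in row 1: changing M[1][1] by delta changes det by delta * cofactor(1,1).
Cofactor C_11 = (-1)^(1+1) * minor(1,1) = -1
Entry delta = -3 - -1 = -2
Det delta = -2 * -1 = 2
New det = 25 + 2 = 27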